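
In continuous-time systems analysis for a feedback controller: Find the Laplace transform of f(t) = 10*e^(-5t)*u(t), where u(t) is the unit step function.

Standard Laplace transform pair:
e^(-at)*u(t) <-> 1/(s+a)
With a = 5: L{10*e^(-5t)*u(t)} = 10/(s+5), ROC: Re(s) > -5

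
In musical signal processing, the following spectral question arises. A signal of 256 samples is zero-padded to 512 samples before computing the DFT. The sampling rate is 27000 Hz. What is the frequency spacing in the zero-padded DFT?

Original DFT: N = 256, resolution = f_s/N = 27000/256 = 3375/32 Hz
Zero-padded DFT: N = 512, resolution = f_s/N = 27000/512 = 3375/64 Hz
Zero-padding interpolates the spectrum (finer frequency grid)
but does NOT improve the true spectral resolution (ability to resolve close frequencies).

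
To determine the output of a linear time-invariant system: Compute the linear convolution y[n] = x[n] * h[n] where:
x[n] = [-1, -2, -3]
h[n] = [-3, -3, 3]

y[n] = sum_k x[k]*h[n-k]. Output length = len(x) + len(h) - 1 = 3 + 3 - 1 = 5.
y[0] = -1*-3 = 3
y[1] = -2*-3 + -1*-3 = 9
y[2] = -3*-3 + -2*-3 + -1*3 = 12
y[3] = -3*-3 + -2*3 = 3
y[4] = -3*3 = -9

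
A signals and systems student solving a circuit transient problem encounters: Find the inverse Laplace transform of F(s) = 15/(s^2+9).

Standard pair: w/(s^2+w^2) <-> sin(wt)*u(t)
Recognize w^2 = 9, so w = 3; numerator 15 = 5*3.
f(t) = 5*sin(3t)*u(t)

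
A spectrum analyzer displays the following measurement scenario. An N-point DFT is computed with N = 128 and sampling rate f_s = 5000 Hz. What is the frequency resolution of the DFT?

DFT frequency resolution = f_s / N
= 5000 / 128 = 625/16 Hz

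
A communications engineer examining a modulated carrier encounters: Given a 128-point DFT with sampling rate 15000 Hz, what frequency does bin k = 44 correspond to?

The frequency of DFT bin k is: f_k = k * f_s / N
f_44 = 44 * 15000 / 128 = 20625/4 Hz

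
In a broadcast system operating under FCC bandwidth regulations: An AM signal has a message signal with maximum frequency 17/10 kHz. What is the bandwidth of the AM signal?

In AM (double-sideband), the bandwidth is twice the message frequency.
BW = 2 * f_m = 2 * 17/10 kHz = 17/5 kHz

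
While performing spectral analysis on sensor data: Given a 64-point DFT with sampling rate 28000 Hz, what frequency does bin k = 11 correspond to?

The frequency of DFT bin k is: f_k = k * f_s / N
f_11 = 11 * 28000 / 64 = 9625/2 Hz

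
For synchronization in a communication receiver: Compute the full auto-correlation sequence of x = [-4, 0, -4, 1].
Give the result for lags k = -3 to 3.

r_xx[k] = sum_m x[m]*x[m+k], indexed from 0, for k = -3 to 3:
  r_xx[-3] = x[3]*x[0] = -4
  r_xx[-2] = x[2]*x[0] + x[3]*x[1] = 16
  r_xx[-1] = x[1]*x[0] + x[2]*x[1] + x[3]*x[2] = -4
  r_xx[0] = x[0]*x[0] + x[1]*x[1] + x[2]*x[2] + x[3]*x[3] = 33
  r_xx[1] = x[0]*x[1] + x[1]*x[2] + x[2]*x[3] = -4
  r_xx[2] = x[0]*x[2] + x[1]*x[3] = 16
  r_xx[3] = x[0]*x[3] = -4
r_xx = [-4, 16, -4, 33, -4, 16, -4]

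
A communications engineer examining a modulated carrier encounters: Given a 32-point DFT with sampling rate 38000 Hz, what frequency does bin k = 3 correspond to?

The frequency of DFT bin k is: f_k = k * f_s / N
f_3 = 3 * 38000 / 32 = 7125/2 Hz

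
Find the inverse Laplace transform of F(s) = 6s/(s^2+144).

Standard pair: s/(s^2+w^2) <-> cos(wt)*u(t)
With k=6, w=12: f(t) = 6*cos(12t)*u(t)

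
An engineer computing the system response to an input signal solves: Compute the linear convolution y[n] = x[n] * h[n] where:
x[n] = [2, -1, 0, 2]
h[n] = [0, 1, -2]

y[n] = sum_k x[k]*h[n-k]. Output length = len(x) + len(h) - 1 = 4 + 3 - 1 = 6.
y[0] = 2*0 = 0
y[1] = -1*0 + 2*1 = 2
y[2] = 0*0 + -1*1 + 2*-2 = -5
y[3] = 2*0 + 0*1 + -1*-2 = 2
y[4] = 2*1 + 0*-2 = 2
y[5] = 2*-2 = -4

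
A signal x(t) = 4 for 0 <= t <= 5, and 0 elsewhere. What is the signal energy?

Energy = integral of |x(t)|^2 dt over the signal duration
= 4^2 * 5 = 16 * 5 = 80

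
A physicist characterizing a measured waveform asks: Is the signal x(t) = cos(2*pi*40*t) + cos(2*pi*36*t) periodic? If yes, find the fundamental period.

f1 = 40 Hz, f2 = 36 Hz
Period T1 = 1/40, T2 = 1/36
Ratio T1/T2 = 36/40, which is rational.
The signal is periodic with fundamental period T = 1/GCD(40,36) = 1/4 s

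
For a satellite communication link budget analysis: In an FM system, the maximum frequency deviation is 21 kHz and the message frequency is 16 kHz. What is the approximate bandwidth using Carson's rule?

Carson's rule: BW = 2*(delta_f + f_m)
= 2*(21 + 16) kHz = 74 kHz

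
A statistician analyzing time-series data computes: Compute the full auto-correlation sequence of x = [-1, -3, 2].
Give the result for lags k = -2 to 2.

r_xx[k] = sum_m x[m]*x[m+k], indexed from 0, for k = -2 to 2:
  r_xx[-2] = x[2]*x[0] = -2
  r_xx[-1] = x[1]*x[0] + x[2]*x[1] = -3
  r_xx[0] = x[0]*x[0] + x[1]*x[1] + x[2]*x[2] = 14
  r_xx[1] = x[0]*x[1] + x[1]*x[2] = -3
  r_xx[2] = x[0]*x[2] = -2
r_xx = [-2, -3, 14, -3, -2]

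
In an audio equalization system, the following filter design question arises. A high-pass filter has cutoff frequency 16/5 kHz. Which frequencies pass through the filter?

A high-pass filter passes all frequencies above the cutoff frequency 16/5 kHz and attenuates lower frequencies.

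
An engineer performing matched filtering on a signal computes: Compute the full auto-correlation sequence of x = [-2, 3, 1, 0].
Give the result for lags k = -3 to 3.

r_xx[k] = sum_m x[m]*x[m+k], indexed from 0, for k = -3 to 3:
  r_xx[-3] = x[3]*x[0] = 0
  r_xx[-2] = x[2]*x[0] + x[3]*x[1] = -2
  r_xx[-1] = x[1]*x[0] + x[2]*x[1] + x[3]*x[2] = -3
  r_xx[0] = x[0]*x[0] + x[1]*x[1] + x[2]*x[2] + x[3]*x[3] = 14
  r_xx[1] = x[0]*x[1] + x[1]*x[2] + x[2]*x[3] = -3
  r_xx[2] = x[0]*x[2] + x[1]*x[3] = -2
  r_xx[3] = x[0]*x[3] = 0
r_xx = [0, -2, -3, 14, -3, -2, 0]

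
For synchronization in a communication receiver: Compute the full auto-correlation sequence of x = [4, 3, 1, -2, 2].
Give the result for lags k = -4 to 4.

r_xx[k] = sum_m x[m]*x[m+k], indexed from 0, for k = -4 to 4:
  r_xx[-4] = x[4]*x[0] = 8
  r_xx[-3] = x[3]*x[0] + x[4]*x[1] = -2
  r_xx[-2] = x[2]*x[0] + x[3]*x[1] + x[4]*x[2] = 0
  r_xx[-1] = x[1]*x[0] + x[2]*x[1] + x[3]*x[2] + x[4]*x[3] = 9
  r_xx[0] = x[0]*x[0] + x[1]*x[1] + x[2]*x[2] + x[3]*x[3] + x[4]*x[4] = 34
  r_xx[1] = x[0]*x[1] + x[1]*x[2] + x[2]*x[3] + x[3]*x[4] = 9
  r_xx[2] = x[0]*x[2] + x[1]*x[3] + x[2]*x[4] = 0
  r_xx[3] = x[0]*x[3] + x[1]*x[4] = -2
  r_xx[4] = x[0]*x[4] = 8
r_xx = [8, -2, 0, 9, 34, 9, 0, -2, 8]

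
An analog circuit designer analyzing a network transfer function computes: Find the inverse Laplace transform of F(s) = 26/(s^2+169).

Standard pair: w/(s^2+w^2) <-> sin(wt)*u(t)
Recognize w^2 = 169, so w = 13; numerator 26 = 2*13.
f(t) = 2*sin(13t)*u(t)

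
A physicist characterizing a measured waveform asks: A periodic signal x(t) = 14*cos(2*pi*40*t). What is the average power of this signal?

Average power of A*cos(wt) is A^2/2.
P = 14^2 / 2 = 196/2 = 98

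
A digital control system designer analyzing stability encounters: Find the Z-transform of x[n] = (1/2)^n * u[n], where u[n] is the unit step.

The Z-transform of a^n * u[n] is z/(z-a) for |z| > |a|.
Here a = 1/2, so X(z) = z/(z - (1/2)) = 2z/(2z - 1)
ROC: |z| > 1/2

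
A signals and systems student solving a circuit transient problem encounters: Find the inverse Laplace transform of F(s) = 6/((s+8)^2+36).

Standard pair: w/((s+a)^2+w^2) <-> e^(-at)*sin(wt)*u(t)
With a=8, w=6: f(t) = e^(-8t)*sin(6t)*u(t)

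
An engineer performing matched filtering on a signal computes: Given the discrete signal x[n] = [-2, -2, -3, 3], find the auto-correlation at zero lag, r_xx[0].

The auto-correlation at zero lag r_xx[0] equals the signal energy.
r_xx[0] = sum of x[n]^2 = (-2)^2 + (-2)^2 + (-3)^2 + 3^2
= 4 + 4 + 9 + 9 = 26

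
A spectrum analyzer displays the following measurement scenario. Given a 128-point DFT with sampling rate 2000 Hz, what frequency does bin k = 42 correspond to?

The frequency of DFT bin k is: f_k = k * f_s / N
f_42 = 42 * 2000 / 128 = 2625/4 Hz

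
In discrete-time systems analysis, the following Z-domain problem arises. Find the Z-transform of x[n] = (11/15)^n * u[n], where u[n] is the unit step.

The Z-transform of a^n * u[n] is z/(z-a) for |z| > |a|.
Here a = 11/15, so X(z) = z/(z - (11/15)) = 15z/(15z - 11)
ROC: |z| > 11/15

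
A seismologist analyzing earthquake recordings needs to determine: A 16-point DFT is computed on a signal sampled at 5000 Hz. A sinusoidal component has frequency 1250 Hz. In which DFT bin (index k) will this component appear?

DFT frequency resolution = f_s/N = 5000/16 = 625/2 Hz
Bin index k = f_signal / resolution = 1250 / 625/2 = 4
The signal frequency 1250 Hz falls in DFT bin k = 4.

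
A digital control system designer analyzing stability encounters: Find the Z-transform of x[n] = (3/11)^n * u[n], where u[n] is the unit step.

The Z-transform of a^n * u[n] is z/(z-a) for |z| > |a|.
Here a = 3/11, so X(z) = z/(z - (3/11)) = 11z/(11z - 3)
ROC: |z| > 3/11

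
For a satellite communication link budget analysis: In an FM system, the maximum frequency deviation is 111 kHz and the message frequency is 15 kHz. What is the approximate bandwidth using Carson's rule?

Carson's rule: BW = 2*(delta_f + f_m)
= 2*(111 + 15) kHz = 252 kHz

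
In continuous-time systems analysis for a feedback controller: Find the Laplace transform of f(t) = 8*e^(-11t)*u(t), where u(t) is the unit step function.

Standard Laplace transform pair:
e^(-at)*u(t) <-> 1/(s+a)
With a = 11: L{8*e^(-11t)*u(t)} = 8/(s+11), ROC: Re(s) > -11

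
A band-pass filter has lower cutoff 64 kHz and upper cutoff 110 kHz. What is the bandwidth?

Bandwidth = f_high - f_low
= 110 kHz - 64 kHz = 46 kHz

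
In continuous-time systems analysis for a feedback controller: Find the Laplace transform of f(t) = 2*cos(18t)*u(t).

Standard pair: cos(wt)*u(t) <-> s/(s^2+w^2)
With w = 18: L{2*cos(18t)*u(t)} = 2s/(s^2+324)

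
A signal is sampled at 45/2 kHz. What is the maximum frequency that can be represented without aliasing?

The maximum frequency that can be represented without aliasing
is the Nyquist frequency: f_max = f_s / 2 = 45/2 kHz / 2 = 45/4 kHz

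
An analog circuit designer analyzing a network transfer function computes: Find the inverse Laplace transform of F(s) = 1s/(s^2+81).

Standard pair: s/(s^2+w^2) <-> cos(wt)*u(t)
With k=1, w=9: f(t) = cos(9t)*u(t)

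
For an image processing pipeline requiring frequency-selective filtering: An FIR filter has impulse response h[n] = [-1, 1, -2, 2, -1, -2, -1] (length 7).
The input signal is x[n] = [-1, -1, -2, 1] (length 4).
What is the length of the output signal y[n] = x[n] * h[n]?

For linear convolution, the output length is:
len(y) = len(x) + len(h) - 1 = 4 + 7 - 1 = 10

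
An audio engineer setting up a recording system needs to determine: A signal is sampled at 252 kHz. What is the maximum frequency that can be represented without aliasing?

The maximum frequency that can be represented without aliasing
is the Nyquist frequency: f_max = f_s / 2 = 252 kHz / 2 = 126 kHz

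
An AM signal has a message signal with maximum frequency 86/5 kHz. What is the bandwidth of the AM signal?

In AM (double-sideband), the bandwidth is twice the message frequency.
BW = 2 * f_m = 2 * 86/5 kHz = 172/5 kHz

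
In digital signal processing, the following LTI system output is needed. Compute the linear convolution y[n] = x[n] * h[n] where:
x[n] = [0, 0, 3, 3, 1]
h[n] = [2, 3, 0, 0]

y[n] = sum_k x[k]*h[n-k]. Output length = len(x) + len(h) - 1 = 5 + 4 - 1 = 8.
y[0] = 0*2 = 0
y[1] = 0*2 + 0*3 = 0
y[2] = 3*2 + 0*3 + 0*0 = 6
y[3] = 3*2 + 3*3 + 0*0 + 0*0 = 15
y[4] = 1*2 + 3*3 + 3*0 + 0*0 = 11
y[5] = 1*3 + 3*0 + 3*0 = 3
y[6] = 1*0 + 3*0 = 0
y[7] = 1*0 = 0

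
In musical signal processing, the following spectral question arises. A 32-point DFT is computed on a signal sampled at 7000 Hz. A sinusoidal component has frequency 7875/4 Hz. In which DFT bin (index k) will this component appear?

DFT frequency resolution = f_s/N = 7000/32 = 875/4 Hz
Bin index k = f_signal / resolution = 7875/4 / 875/4 = 9
The signal frequency 7875/4 Hz falls in DFT bin k = 9.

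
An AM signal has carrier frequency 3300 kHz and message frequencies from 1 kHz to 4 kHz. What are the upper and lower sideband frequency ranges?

Upper sideband (USB) = fc + [fm_low, fm_high] = 3300 + [1, 4] = [3301, 3304] kHz
Lower sideband (LSB) = fc - [fm_high, fm_low] = 3300 - [4, 1] = [3296, 3299] kHz
Total occupied spectrum: 3296 kHz to 3304 kHz (plus carrier at 3300 kHz)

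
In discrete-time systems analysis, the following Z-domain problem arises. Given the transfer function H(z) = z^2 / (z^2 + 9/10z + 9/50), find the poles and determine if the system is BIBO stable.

Poles are roots of the denominator: z^2 + 9/10z + 9/50 = 0.
Quadratic formula: z = [-(9/10) +/- sqrt((9/10)^2 - 4*(9/50))] / 2
Discriminant = 81/100 - 18/25 = 9/100; sqrt = 3/10.
z = (-9/10 +/- 3/10) / 2 => z = -3/10 or z = -3/5.
|p1| = 3/10, |p2| = 3/5.
For BIBO stability, all poles must lie inside the unit circle (|p| < 1).
System is STABLE since both |p| < 1.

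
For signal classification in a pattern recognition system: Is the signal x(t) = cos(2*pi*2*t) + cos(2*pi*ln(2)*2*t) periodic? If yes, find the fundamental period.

f1 = 2 Hz, f2 = 2*ln(2) Hz
Ratio f2/f1 = ln(2), which is irrational.
Since the frequency ratio is irrational, no common period exists.
The signal is not periodic.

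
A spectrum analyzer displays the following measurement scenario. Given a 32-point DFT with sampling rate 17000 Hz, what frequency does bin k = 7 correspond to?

The frequency of DFT bin k is: f_k = k * f_s / N
f_7 = 7 * 17000 / 32 = 14875/4 Hz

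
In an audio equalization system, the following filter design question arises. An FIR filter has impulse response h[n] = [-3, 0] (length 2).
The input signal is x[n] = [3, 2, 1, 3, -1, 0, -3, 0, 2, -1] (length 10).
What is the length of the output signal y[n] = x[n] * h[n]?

For linear convolution, the output length is:
len(y) = len(x) + len(h) - 1 = 10 + 2 - 1 = 11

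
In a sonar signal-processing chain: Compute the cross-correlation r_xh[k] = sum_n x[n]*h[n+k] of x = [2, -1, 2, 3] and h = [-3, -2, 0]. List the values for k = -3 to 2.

Both sequences indexed from 0 and zero outside their support.
Lags with overlap: k = -3 to 2.
  r_xh[-3] = x[3]*h[0] = -9
  r_xh[-2] = x[2]*h[0] + x[3]*h[1] = -12
  r_xh[-1] = x[1]*h[0] + x[2]*h[1] + x[3]*h[2] = -1
  r_xh[0] = x[0]*h[0] + x[1]*h[1] + x[2]*h[2] = -4
  r_xh[1] = x[0]*h[1] + x[1]*h[2] = -4
  r_xh[2] = x[0]*h[2] = 0
r_xh = [-9, -12, -1, -4, -4, 0] (for k = -3, ..., 2)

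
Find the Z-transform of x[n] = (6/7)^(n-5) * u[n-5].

Time-shifting property: if X(z) = Z{x[n]}, then Z{x[n-d]} = z^(-d) * X(z)
X(z) = z/(z - 6/7) for x[n] = (6/7)^n * u[n]
Z{x[n-5]} = z^(-5) * z/(z - 6/7) = z^(-4)/(z - 6/7)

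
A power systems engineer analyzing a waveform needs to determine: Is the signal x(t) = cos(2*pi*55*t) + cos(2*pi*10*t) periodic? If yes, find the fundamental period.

f1 = 55 Hz, f2 = 10 Hz
Period T1 = 1/55, T2 = 1/10
Ratio T1/T2 = 10/55, which is rational.
The signal is periodic with fundamental period T = 1/GCD(55,10) = 1/5 s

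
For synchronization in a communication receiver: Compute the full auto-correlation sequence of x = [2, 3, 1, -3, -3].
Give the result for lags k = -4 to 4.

r_xx[k] = sum_m x[m]*x[m+k], indexed from 0, for k = -4 to 4:
  r_xx[-4] = x[4]*x[0] = -6
  r_xx[-3] = x[3]*x[0] + x[4]*x[1] = -15
  r_xx[-2] = x[2]*x[0] + x[3]*x[1] + x[4]*x[2] = -10
  r_xx[-1] = x[1]*x[0] + x[2]*x[1] + x[3]*x[2] + x[4]*x[3] = 15
  r_xx[0] = x[0]*x[0] + x[1]*x[1] + x[2]*x[2] + x[3]*x[3] + x[4]*x[4] = 32
  r_xx[1] = x[0]*x[1] + x[1]*x[2] + x[2]*x[3] + x[3]*x[4] = 15
  r_xx[2] = x[0]*x[2] + x[1]*x[3] + x[2]*x[4] = -10
  r_xx[3] = x[0]*x[3] + x[1]*x[4] = -15
  r_xx[4] = x[0]*x[4] = -6
r_xx = [-6, -15, -10, 15, 32, 15, -10, -15, -6]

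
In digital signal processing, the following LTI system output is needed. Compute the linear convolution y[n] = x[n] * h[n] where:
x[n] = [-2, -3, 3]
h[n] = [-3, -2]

y[n] = sum_k x[k]*h[n-k]. Output length = len(x) + len(h) - 1 = 3 + 2 - 1 = 4.
y[0] = -2*-3 = 6
y[1] = -3*-3 + -2*-2 = 13
y[2] = 3*-3 + -3*-2 = -3
y[3] = 3*-2 = -6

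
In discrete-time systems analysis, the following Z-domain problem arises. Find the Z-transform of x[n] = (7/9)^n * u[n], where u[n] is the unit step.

The Z-transform of a^n * u[n] is z/(z-a) for |z| > |a|.
Here a = 7/9, so X(z) = z/(z - (7/9)) = 9z/(9z - 7)
ROC: |z| > 7/9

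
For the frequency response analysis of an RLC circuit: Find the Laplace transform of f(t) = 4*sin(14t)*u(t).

Standard pair: sin(wt)*u(t) <-> w/(s^2+w^2)
With w = 14: L{4*sin(14t)*u(t)} = 56/(s^2+196)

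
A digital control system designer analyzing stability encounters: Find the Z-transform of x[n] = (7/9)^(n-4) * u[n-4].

Time-shifting property: if X(z) = Z{x[n]}, then Z{x[n-d]} = z^(-d) * X(z)
X(z) = z/(z - 7/9) for x[n] = (7/9)^n * u[n]
Z{x[n-4]} = z^(-4) * z/(z - 7/9) = z^(-3)/(z - 7/9)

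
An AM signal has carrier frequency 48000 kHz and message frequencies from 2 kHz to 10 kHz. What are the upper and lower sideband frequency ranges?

Upper sideband (USB) = fc + [fm_low, fm_high] = 48000 + [2, 10] = [48002, 48010] kHz
Lower sideband (LSB) = fc - [fm_high, fm_low] = 48000 - [10, 2] = [47990, 47998] kHz
Total occupied spectrum: 47990 kHz to 48010 kHz (plus carrier at 48000 kHz)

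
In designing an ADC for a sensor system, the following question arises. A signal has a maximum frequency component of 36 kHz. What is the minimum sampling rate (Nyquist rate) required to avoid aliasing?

By the Nyquist-Shannon sampling theorem,
the minimum sampling rate (Nyquist rate) must be at least 2 * f_max.
Nyquist rate = 2 * 36 kHz = 72 kHz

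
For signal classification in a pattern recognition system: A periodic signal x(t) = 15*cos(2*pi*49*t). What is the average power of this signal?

Average power of A*cos(wt) is A^2/2.
P = 15^2 / 2 = 225/2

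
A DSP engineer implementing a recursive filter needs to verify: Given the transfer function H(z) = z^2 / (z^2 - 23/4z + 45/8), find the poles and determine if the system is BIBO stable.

Poles are roots of the denominator: z^2 - 23/4z + 45/8 = 0.
Quadratic formula: z = [-(-23/4) +/- sqrt((-23/4)^2 - 4*(45/8))] / 2
Discriminant = 529/16 - 45/2 = 169/16; sqrt = 13/4.
z = (23/4 +/- 13/4) / 2 => z = 9/2 or z = 5/4.
|p1| = 5/4, |p2| = 9/2.
For BIBO stability, all poles must lie inside the unit circle (|p| < 1).
System is UNSTABLE since at least one |p| >= 1.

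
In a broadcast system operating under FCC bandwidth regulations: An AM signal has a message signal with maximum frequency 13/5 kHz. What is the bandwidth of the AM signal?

In AM (double-sideband), the bandwidth is twice the message frequency.
BW = 2 * f_m = 2 * 13/5 kHz = 26/5 kHz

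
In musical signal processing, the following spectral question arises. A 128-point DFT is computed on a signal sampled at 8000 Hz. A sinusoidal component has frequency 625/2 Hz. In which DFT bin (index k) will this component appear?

DFT frequency resolution = f_s/N = 8000/128 = 125/2 Hz
Bin index k = f_signal / resolution = 625/2 / 125/2 = 5
The signal frequency 625/2 Hz falls in DFT bin k = 5.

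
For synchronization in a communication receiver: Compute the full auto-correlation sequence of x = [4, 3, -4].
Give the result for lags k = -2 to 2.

r_xx[k] = sum_m x[m]*x[m+k], indexed from 0, for k = -2 to 2:
  r_xx[-2] = x[2]*x[0] = -16
  r_xx[-1] = x[1]*x[0] + x[2]*x[1] = 0
  r_xx[0] = x[0]*x[0] + x[1]*x[1] + x[2]*x[2] = 41
  r_xx[1] = x[0]*x[1] + x[1]*x[2] = 0
  r_xx[2] = x[0]*x[2] = -16
r_xx = [-16, 0, 41, 0, -16]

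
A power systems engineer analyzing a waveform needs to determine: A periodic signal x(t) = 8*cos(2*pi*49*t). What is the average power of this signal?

Average power of A*cos(wt) is A^2/2.
P = 8^2 / 2 = 64/2 = 32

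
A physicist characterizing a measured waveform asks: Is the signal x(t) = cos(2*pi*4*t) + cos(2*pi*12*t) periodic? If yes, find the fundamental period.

f1 = 4 Hz, f2 = 12 Hz
Period T1 = 1/4, T2 = 1/12
Ratio T1/T2 = 12/4, which is rational.
The signal is periodic with fundamental period T = 1/GCD(4,12) = 1/4 s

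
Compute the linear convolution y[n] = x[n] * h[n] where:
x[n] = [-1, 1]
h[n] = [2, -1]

y[n] = sum_k x[k]*h[n-k]. Output length = len(x) + len(h) - 1 = 2 + 2 - 1 = 3.
y[0] = -1*2 = -2
y[1] = 1*2 + -1*-1 = 3
y[2] = 1*-1 = -1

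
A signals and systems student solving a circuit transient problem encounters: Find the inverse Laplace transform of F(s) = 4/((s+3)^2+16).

Standard pair: w/((s+a)^2+w^2) <-> e^(-at)*sin(wt)*u(t)
With a=3, w=4: f(t) = e^(-3t)*sin(4t)*u(t)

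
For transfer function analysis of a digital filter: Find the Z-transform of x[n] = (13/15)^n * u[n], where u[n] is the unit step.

The Z-transform of a^n * u[n] is z/(z-a) for |z| > |a|.
Here a = 13/15, so X(z) = z/(z - (13/15)) = 15z/(15z - 13)
ROC: |z| > 13/15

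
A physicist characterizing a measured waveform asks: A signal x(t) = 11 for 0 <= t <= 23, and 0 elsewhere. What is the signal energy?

Energy = integral of |x(t)|^2 dt over the signal duration
= 11^2 * 23 = 121 * 23 = 2783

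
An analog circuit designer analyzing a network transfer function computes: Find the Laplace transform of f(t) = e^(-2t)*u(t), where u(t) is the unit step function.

Standard Laplace transform pair:
e^(-at)*u(t) <-> 1/(s+a)
With a = 2: L{e^(-2t)*u(t)} = 1/(s+2), ROC: Re(s) > -2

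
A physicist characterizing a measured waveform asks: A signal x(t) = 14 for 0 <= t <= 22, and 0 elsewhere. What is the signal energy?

Energy = integral of |x(t)|^2 dt over the signal duration
= 14^2 * 22 = 196 * 22 = 4312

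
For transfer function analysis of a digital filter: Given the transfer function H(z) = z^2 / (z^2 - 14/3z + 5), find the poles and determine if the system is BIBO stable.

Poles are roots of the denominator: z^2 - 14/3z + 5 = 0.
Quadratic formula: z = [-(-14/3) +/- sqrt((-14/3)^2 - 4*(5))] / 2
Discriminant = 196/9 - 20 = 16/9; sqrt = 4/3.
z = (14/3 +/- 4/3) / 2 => z = 3 or z = 5/3.
|p1| = 3, |p2| = 5/3.
For BIBO stability, all poles must lie inside the unit circle (|p| < 1).
System is UNSTABLE since at least one |p| >= 1.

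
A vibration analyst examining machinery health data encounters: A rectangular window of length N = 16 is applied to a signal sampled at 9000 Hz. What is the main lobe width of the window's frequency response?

For a rectangular window of length N,
the main lobe width in frequency is 2*f_s/N.
= 2*9000/16 = 1125 Hz
This determines the minimum frequency separation for resolving two sinusoids.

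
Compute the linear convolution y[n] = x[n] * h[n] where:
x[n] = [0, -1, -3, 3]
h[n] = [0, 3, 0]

y[n] = sum_k x[k]*h[n-k]. Output length = len(x) + len(h) - 1 = 4 + 3 - 1 = 6.
y[0] = 0*0 = 0
y[1] = -1*0 + 0*3 = 0
y[2] = -3*0 + -1*3 + 0*0 = -3
y[3] = 3*0 + -3*3 + -1*0 = -9
y[4] = 3*3 + -3*0 = 9
y[5] = 3*0 = 0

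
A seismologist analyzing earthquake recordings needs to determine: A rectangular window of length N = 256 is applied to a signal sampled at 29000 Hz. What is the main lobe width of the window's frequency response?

For a rectangular window of length N,
the main lobe width in frequency is 2*f_s/N.
= 2*29000/256 = 3625/16 Hz
This determines the minimum frequency separation for resolving two sinusoids.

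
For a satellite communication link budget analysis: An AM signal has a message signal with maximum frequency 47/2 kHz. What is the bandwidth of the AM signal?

In AM (double-sideband), the bandwidth is twice the message frequency.
BW = 2 * f_m = 2 * 47/2 kHz = 47 kHz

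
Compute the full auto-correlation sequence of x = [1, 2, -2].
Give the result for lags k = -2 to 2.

r_xx[k] = sum_m x[m]*x[m+k], indexed from 0, for k = -2 to 2:
  r_xx[-2] = x[2]*x[0] = -2
  r_xx[-1] = x[1]*x[0] + x[2]*x[1] = -2
  r_xx[0] = x[0]*x[0] + x[1]*x[1] + x[2]*x[2] = 9
  r_xx[1] = x[0]*x[1] + x[1]*x[2] = -2
  r_xx[2] = x[0]*x[2] = -2
r_xx = [-2, -2, 9, -2, -2]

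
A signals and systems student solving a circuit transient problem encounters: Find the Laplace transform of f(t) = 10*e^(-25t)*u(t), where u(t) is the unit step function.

Standard Laplace transform pair:
e^(-at)*u(t) <-> 1/(s+a)
With a = 25: L{10*e^(-25t)*u(t)} = 10/(s+25), ROC: Re(s) > -25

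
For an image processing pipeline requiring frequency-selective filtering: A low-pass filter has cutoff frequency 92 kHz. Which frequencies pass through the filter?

A low-pass filter passes all frequencies below the cutoff frequency 92 kHz and attenuates higher frequencies.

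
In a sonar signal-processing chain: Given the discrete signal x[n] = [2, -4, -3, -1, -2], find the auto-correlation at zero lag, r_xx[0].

The auto-correlation at zero lag r_xx[0] equals the signal energy.
r_xx[0] = sum of x[n]^2 = 2^2 + (-4)^2 + (-3)^2 + (-1)^2 + (-2)^2
= 4 + 16 + 9 + 1 + 4 = 34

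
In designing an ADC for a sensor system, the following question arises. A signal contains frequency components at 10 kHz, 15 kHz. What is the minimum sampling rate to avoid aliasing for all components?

The highest frequency component is f_max = 15 kHz.
Nyquist rate = 2 * f_max = 2 * 15 kHz = 30 kHz.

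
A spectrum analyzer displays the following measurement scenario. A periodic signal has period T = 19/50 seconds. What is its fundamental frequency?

The fundamental frequency is the reciprocal of the period.
f = 1/T = 1/(19/50) = 50/19 Hz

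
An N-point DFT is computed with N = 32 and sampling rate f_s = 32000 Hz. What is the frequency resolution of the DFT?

DFT frequency resolution = f_s / N
= 32000 / 32 = 1000 Hz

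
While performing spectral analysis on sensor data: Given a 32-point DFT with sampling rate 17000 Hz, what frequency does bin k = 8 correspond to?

The frequency of DFT bin k is: f_k = k * f_s / N
f_8 = 8 * 17000 / 32 = 4250 Hz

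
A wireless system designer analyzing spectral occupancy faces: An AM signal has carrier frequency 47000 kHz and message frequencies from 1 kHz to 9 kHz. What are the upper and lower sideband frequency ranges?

Upper sideband (USB) = fc + [fm_low, fm_high] = 47000 + [1, 9] = [47001, 47009] kHz
Lower sideband (LSB) = fc - [fm_high, fm_low] = 47000 - [9, 1] = [46991, 46999] kHz
Total occupied spectrum: 46991 kHz to 47009 kHz (plus carrier at 47000 kHz)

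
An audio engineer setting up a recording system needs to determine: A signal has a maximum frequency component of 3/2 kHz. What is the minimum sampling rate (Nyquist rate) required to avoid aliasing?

By the Nyquist-Shannon sampling theorem,
the minimum sampling rate (Nyquist rate) must be at least 2 * f_max.
Nyquist rate = 2 * 3/2 kHz = 3 kHz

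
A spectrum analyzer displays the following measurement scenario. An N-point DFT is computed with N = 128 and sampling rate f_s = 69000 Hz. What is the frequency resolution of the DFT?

DFT frequency resolution = f_s / N
= 69000 / 128 = 8625/16 Hz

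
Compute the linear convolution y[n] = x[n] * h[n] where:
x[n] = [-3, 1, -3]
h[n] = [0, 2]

y[n] = sum_k x[k]*h[n-k]. Output length = len(x) + len(h) - 1 = 3 + 2 - 1 = 4.
y[0] = -3*0 = 0
y[1] = 1*0 + -3*2 = -6
y[2] = -3*0 + 1*2 = 2
y[3] = -3*2 = -6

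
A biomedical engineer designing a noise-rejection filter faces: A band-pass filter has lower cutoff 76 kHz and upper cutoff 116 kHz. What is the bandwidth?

Bandwidth = f_high - f_low
= 116 kHz - 76 kHz = 40 kHz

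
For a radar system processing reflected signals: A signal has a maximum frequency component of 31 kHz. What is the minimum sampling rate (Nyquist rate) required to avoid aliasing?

By the Nyquist-Shannon sampling theorem,
the minimum sampling rate (Nyquist rate) must be at least 2 * f_max.
Nyquist rate = 2 * 31 kHz = 62 kHz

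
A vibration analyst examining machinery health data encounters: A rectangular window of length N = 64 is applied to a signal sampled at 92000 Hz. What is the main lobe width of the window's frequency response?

For a rectangular window of length N,
the main lobe width in frequency is 2*f_s/N.
= 2*92000/64 = 2875 Hz
This determines the minimum frequency separation for resolving two sinusoids.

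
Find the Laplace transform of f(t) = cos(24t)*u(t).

Standard pair: cos(wt)*u(t) <-> s/(s^2+w^2)
With w = 24: L{cos(24t)*u(t)} = s/(s^2+576)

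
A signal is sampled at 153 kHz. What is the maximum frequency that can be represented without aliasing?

The maximum frequency that can be represented without aliasing
is the Nyquist frequency: f_max = f_s / 2 = 153 kHz / 2 = 153/2 kHz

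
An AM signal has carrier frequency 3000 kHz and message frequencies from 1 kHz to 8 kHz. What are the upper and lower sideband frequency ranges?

Upper sideband (USB) = fc + [fm_low, fm_high] = 3000 + [1, 8] = [3001, 3008] kHz
Lower sideband (LSB) = fc - [fm_high, fm_low] = 3000 - [8, 1] = [2992, 2999] kHz
Total occupied spectrum: 2992 kHz to 3008 kHz (plus carrier at 3000 kHz)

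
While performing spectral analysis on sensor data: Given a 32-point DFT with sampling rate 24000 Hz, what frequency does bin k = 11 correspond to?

The frequency of DFT bin k is: f_k = k * f_s / N
f_11 = 11 * 24000 / 32 = 8250 Hz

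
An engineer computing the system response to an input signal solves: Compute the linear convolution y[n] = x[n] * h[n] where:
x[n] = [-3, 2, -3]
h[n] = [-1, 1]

y[n] = sum_k x[k]*h[n-k]. Output length = len(x) + len(h) - 1 = 3 + 2 - 1 = 4.
y[0] = -3*-1 = 3
y[1] = 2*-1 + -3*1 = -5
y[2] = -3*-1 + 2*1 = 5
y[3] = -3*1 = -3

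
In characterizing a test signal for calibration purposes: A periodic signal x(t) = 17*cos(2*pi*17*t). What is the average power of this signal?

Average power of A*cos(wt) is A^2/2.
P = 17^2 / 2 = 289/2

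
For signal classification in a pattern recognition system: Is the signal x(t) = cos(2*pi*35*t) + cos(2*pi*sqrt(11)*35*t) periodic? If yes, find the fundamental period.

f1 = 35 Hz, f2 = 35*sqrt(11) Hz
Ratio f2/f1 = sqrt(11), which is irrational.
Since the frequency ratio is irrational, no common period exists.
The signal is not periodic.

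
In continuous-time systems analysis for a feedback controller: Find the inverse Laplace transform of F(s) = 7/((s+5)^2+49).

Standard pair: w/((s+a)^2+w^2) <-> e^(-at)*sin(wt)*u(t)
With a=5, w=7: f(t) = e^(-5t)*sin(7t)*u(t)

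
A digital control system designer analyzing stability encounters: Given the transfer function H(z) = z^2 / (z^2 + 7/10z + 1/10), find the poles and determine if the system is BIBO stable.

Poles are roots of the denominator: z^2 + 7/10z + 1/10 = 0.
Quadratic formula: z = [-(7/10) +/- sqrt((7/10)^2 - 4*(1/10))] / 2
Discriminant = 49/100 - 2/5 = 9/100; sqrt = 3/10.
z = (-7/10 +/- 3/10) / 2 => z = -1/5 or z = -1/2.
|p1| = 1/5, |p2| = 1/2.
For BIBO stability, all poles must lie inside the unit circle (|p| < 1).
System is STABLE since both |p| < 1.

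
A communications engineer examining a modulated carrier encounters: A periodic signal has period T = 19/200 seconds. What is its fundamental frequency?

The fundamental frequency is the reciprocal of the period.
f = 1/T = 1/(19/200) = 200/19 Hz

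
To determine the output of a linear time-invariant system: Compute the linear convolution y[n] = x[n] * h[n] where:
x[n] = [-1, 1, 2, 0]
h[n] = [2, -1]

y[n] = sum_k x[k]*h[n-k]. Output length = len(x) + len(h) - 1 = 4 + 2 - 1 = 5.
y[0] = -1*2 = -2
y[1] = 1*2 + -1*-1 = 3
y[2] = 2*2 + 1*-1 = 3
y[3] = 0*2 + 2*-1 = -2
y[4] = 0*-1 = 0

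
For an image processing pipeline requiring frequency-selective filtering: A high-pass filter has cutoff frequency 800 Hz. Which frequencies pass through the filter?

A high-pass filter passes all frequencies above the cutoff frequency 800 Hz and attenuates lower frequencies.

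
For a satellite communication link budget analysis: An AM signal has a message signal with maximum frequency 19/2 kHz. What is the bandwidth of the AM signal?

In AM (double-sideband), the bandwidth is twice the message frequency.
BW = 2 * f_m = 2 * 19/2 kHz = 19 kHz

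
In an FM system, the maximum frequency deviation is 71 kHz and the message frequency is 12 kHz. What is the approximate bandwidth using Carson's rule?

Carson's rule: BW = 2*(delta_f + f_m)
= 2*(71 + 12) kHz = 166 kHz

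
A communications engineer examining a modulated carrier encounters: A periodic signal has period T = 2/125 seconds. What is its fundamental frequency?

The fundamental frequency is the reciprocal of the period.
f = 1/T = 1/(2/125) = 125/2 Hz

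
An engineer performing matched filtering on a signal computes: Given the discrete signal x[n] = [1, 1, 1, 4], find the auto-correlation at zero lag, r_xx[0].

The auto-correlation at zero lag r_xx[0] equals the signal energy.
r_xx[0] = sum of x[n]^2 = 1^2 + 1^2 + 1^2 + 4^2
= 1 + 1 + 1 + 16 = 19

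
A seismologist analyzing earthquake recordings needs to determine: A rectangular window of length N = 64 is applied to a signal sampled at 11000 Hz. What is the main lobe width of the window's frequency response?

For a rectangular window of length N,
the main lobe width in frequency is 2*f_s/N.
= 2*11000/64 = 1375/4 Hz
This determines the minimum frequency separation for resolving two sinusoids.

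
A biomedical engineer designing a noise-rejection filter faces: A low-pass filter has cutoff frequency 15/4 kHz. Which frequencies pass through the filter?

A low-pass filter passes all frequencies below the cutoff frequency 15/4 kHz and attenuates higher frequencies.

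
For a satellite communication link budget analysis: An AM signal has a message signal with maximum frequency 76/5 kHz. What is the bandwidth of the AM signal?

In AM (double-sideband), the bandwidth is twice the message frequency.
BW = 2 * f_m = 2 * 76/5 kHz = 152/5 kHz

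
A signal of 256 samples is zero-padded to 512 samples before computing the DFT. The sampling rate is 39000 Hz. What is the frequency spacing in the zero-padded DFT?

Original DFT: N = 256, resolution = f_s/N = 39000/256 = 4875/32 Hz
Zero-padded DFT: N = 512, resolution = f_s/N = 39000/512 = 4875/64 Hz
Zero-padding interpolates the spectrum (finer frequency grid)
but does NOT improve the true spectral resolution (ability to resolve close frequencies).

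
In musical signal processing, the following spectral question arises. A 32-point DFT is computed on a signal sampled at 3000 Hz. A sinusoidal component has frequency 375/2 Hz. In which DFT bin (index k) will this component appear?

DFT frequency resolution = f_s/N = 3000/32 = 375/4 Hz
Bin index k = f_signal / resolution = 375/2 / 375/4 = 2
The signal frequency 375/2 Hz falls in DFT bin k = 2.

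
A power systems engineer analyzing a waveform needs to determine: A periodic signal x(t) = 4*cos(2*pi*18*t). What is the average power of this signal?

Average power of A*cos(wt) is A^2/2.
P = 4^2 / 2 = 16/2 = 8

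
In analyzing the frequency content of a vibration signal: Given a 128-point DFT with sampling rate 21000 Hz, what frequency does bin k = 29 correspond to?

The frequency of DFT bin k is: f_k = k * f_s / N
f_29 = 29 * 21000 / 128 = 76125/16 Hz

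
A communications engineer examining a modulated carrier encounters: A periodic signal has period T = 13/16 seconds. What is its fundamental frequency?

The fundamental frequency is the reciprocal of the period.
f = 1/T = 1/(13/16) = 16/13 Hz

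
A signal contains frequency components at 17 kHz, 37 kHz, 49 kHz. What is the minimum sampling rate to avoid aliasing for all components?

The highest frequency component is f_max = 49 kHz.
Nyquist rate = 2 * f_max = 2 * 49 kHz = 98 kHz.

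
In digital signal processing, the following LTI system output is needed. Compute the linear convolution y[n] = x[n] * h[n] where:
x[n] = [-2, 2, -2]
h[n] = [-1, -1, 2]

y[n] = sum_k x[k]*h[n-k]. Output length = len(x) + len(h) - 1 = 3 + 3 - 1 = 5.
y[0] = -2*-1 = 2
y[1] = 2*-1 + -2*-1 = 0
y[2] = -2*-1 + 2*-1 + -2*2 = -4
y[3] = -2*-1 + 2*2 = 6
y[4] = -2*2 = -4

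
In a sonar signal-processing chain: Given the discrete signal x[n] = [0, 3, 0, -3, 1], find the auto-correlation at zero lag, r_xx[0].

The auto-correlation at zero lag r_xx[0] equals the signal energy.
r_xx[0] = sum of x[n]^2 = 0^2 + 3^2 + 0^2 + (-3)^2 + 1^2
= 0 + 9 + 0 + 9 + 1 = 19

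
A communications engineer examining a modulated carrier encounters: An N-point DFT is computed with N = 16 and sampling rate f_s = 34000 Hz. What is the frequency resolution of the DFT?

DFT frequency resolution = f_s / N
= 34000 / 16 = 2125 Hz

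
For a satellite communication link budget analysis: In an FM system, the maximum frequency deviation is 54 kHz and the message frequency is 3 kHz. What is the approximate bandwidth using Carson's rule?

Carson's rule: BW = 2*(delta_f + f_m)
= 2*(54 + 3) kHz = 114 kHz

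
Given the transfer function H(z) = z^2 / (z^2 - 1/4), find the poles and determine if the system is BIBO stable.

Poles are roots of the denominator: z^2 - 1/4 = 0.
Quadratic formula: z = [-(0) +/- sqrt((0)^2 - 4*(-1/4))] / 2
Discriminant = 0 + 1 = 1; sqrt = 1.
z = (0 +/- 1) / 2 => z = 1/2 or z = -1/2.
|p1| = 1/2, |p2| = 1/2.
For BIBO stability, all poles must lie inside the unit circle (|p| < 1).
System is STABLE since both |p| < 1.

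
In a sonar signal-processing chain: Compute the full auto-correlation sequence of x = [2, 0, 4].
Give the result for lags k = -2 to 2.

r_xx[k] = sum_m x[m]*x[m+k], indexed from 0, for k = -2 to 2:
  r_xx[-2] = x[2]*x[0] = 8
  r_xx[-1] = x[1]*x[0] + x[2]*x[1] = 0
  r_xx[0] = x[0]*x[0] + x[1]*x[1] + x[2]*x[2] = 20
  r_xx[1] = x[0]*x[1] + x[1]*x[2] = 0
  r_xx[2] = x[0]*x[2] = 8
r_xx = [8, 0, 20, 0, 8]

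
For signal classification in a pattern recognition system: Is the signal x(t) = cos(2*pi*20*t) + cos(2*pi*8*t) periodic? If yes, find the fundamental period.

f1 = 20 Hz, f2 = 8 Hz
Period T1 = 1/20, T2 = 1/8
Ratio T1/T2 = 8/20, which is rational.
The signal is periodic with fundamental period T = 1/GCD(20,8) = 1/4 s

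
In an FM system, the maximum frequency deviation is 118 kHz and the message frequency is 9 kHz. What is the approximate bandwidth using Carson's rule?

Carson's rule: BW = 2*(delta_f + f_m)
= 2*(118 + 9) kHz = 254 kHz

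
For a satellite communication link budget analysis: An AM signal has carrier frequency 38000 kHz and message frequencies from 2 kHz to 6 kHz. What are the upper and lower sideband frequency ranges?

Upper sideband (USB) = fc + [fm_low, fm_high] = 38000 + [2, 6] = [38002, 38006] kHz
Lower sideband (LSB) = fc - [fm_high, fm_low] = 38000 - [6, 2] = [37994, 37998] kHz
Total occupied spectrum: 37994 kHz to 38006 kHz (plus carrier at 38000 kHz)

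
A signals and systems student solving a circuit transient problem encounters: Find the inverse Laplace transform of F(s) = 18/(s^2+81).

Standard pair: w/(s^2+w^2) <-> sin(wt)*u(t)
Recognize w^2 = 81, so w = 9; numerator 18 = 2*9.
f(t) = 2*sin(9t)*u(t)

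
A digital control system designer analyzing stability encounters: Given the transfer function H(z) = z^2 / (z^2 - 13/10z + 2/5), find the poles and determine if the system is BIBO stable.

Poles are roots of the denominator: z^2 - 13/10z + 2/5 = 0.
Quadratic formula: z = [-(-13/10) +/- sqrt((-13/10)^2 - 4*(2/5))] / 2
Discriminant = 169/100 - 8/5 = 9/100; sqrt = 3/10.
z = (13/10 +/- 3/10) / 2 => z = 4/5 or z = 1/2.
|p1| = 1/2, |p2| = 4/5.
For BIBO stability, all poles must lie inside the unit circle (|p| < 1).
System is STABLE since both |p| < 1.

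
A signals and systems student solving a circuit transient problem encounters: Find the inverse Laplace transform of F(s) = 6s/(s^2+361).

Standard pair: s/(s^2+w^2) <-> cos(wt)*u(t)
With k=6, w=19: f(t) = 6*cos(19t)*u(t)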